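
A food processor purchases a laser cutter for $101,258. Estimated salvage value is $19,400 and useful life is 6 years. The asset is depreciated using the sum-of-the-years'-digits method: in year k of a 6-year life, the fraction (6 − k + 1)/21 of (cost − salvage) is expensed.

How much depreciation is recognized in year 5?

Depreciable base = $101,258 − $19,400 = $81,858.
Sum of the years' digits = 6+5+4+3+2+1 = 21.
Year 1: $81,858 × 6/21 = $23,388. Book value $77,870.
Year 2: $81,858 × 5/21 = $19,490. Book value $58,380.
Year 3: $81,858 × 4/21 = $15,592. Book value $42,788.
Year 4: $81,858 × 3/21 = $11,694. Book value $31,094.
Year 5: $81,858 × 2/21 = $7,796. Book value $23,298.

$7,796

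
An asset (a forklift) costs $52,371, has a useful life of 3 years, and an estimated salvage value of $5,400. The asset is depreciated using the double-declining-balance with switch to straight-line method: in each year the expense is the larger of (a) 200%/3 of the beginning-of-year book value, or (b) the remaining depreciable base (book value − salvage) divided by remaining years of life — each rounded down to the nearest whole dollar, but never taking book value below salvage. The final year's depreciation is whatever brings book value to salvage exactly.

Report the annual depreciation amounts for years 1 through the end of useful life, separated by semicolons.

Depreciable base = $52,371 − $5,400 = $46,971.
Year 1: DB = ⌊$52,371 × 200%/3⌋ = $34,914; SL = ⌊$46,971/3⌋ = $15,657 → take DB $34,914. Book value $17,457.
Year 2: DB = ⌊$17,457 × 200%/3⌋ = $11,638; SL = ⌊$12,057/2⌋ = $6,028 → take DB $11,638. Book value $5,819.
Year 3 (final): $5,819 − $5,400 = $419. Book value $5,400.

$34,914; $11,638; $419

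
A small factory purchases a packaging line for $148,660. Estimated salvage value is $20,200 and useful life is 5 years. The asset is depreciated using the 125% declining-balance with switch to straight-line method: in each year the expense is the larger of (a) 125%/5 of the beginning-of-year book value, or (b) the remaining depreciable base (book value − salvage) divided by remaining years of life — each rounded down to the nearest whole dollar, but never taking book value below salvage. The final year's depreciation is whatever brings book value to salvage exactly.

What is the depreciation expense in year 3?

$21,140

Depreciable base = $148,660 − $20,200 = $128,460.
Year 1: DB = ⌊$148,660 × 125%/5⌋ = $37,165; SL = ⌊$128,460/5⌋ = $25,692 → take DB $37,165. Book value $111,495.
Year 2: DB = ⌊$111,495 × 125%/5⌋ = $27,873; SL = ⌊$91,295/4⌋ = $22,823 → take DB $27,873. Book value $83,622.
Year 3: DB = ⌊$83,622 × 125%/5⌋ = $20,905; SL = ⌊$63,422/3⌋ = $21,140 → take SL $21,140. Book value $62,482.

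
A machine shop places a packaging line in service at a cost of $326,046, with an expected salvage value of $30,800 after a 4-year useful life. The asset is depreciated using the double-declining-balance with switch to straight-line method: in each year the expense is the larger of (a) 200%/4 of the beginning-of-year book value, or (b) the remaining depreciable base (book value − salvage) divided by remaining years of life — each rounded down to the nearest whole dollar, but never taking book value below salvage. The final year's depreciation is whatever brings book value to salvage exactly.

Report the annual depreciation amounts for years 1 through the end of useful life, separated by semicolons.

$163,023; $81,511; $40,756; $9,956

Depreciable base = $326,046 − $30,800 = $295,246.
Year 1: DB = ⌊$326,046 × 200%/4⌋ = $163,023; SL = ⌊$295,246/4⌋ = $73,811 → take DB $163,023. Book value $163,023.
Year 2: DB = ⌊$163,023 × 200%/4⌋ = $81,511; SL = ⌊$132,223/3⌋ = $44,074 → take DB $81,511. Book value $81,512.
Year 3: DB = ⌊$81,512 × 200%/4⌋ = $40,756; SL = ⌊$50,712/2⌋ = $25,356 → take DB $40,756. Book value $40,756.
Year 4 (final): $40,756 − $30,800 = $9,956. Book value $30,800.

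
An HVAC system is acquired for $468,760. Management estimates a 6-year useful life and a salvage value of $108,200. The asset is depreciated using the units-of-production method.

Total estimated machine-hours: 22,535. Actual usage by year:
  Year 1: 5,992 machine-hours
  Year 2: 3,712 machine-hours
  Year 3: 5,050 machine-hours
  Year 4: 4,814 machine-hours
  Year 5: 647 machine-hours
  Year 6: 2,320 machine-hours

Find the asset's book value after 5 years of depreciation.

Depreciable base = $468,760 − $108,200 = $360,560.
Rate = $360,560 / 22,535 machine-hours = $16 per machine-hour.
Year 1: 5,992 × $16 = $95,872. Book value $372,888.
Year 2: 3,712 × $16 = $59,392. Book value $313,496.
Year 3: 5,050 × $16 = $80,800. Book value $232,696.
Year 4: 4,814 × $16 = $77,024. Book value $155,672.
Year 5: 647 × $16 = $10,352. Book value $145,320.

$145,320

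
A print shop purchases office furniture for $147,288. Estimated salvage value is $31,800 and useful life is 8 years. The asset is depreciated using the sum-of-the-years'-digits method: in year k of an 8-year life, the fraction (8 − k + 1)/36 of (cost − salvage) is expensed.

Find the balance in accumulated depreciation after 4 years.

Depreciable base = $147,288 − $31,800 = $115,488.
Sum of the years' digits = 8+7+6+5+4+3+2+1 = 36.
Year 1: $115,488 × 8/36 = $25,664. Book value $121,624.
Year 2: $115,488 × 7/36 = $22,456. Book value $99,168.
Year 3: $115,488 × 6/36 = $19,248. Book value $79,920.
Year 4: $115,488 × 5/36 = $16,040. Book value $63,880.
Accumulated through year 4 = $147,288 − $63,880 = $83,408.

$83,408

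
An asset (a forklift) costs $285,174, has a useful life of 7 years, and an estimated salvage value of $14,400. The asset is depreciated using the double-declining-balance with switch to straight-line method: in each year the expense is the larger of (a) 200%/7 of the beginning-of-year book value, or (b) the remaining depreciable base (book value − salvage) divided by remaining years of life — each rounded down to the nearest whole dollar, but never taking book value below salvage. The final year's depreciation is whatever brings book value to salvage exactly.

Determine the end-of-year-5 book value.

$53,025

Depreciable base = $285,174 − $14,400 = $270,774.
Year 1: DB = ⌊$285,174 × 200%/7⌋ = $81,478; SL = ⌊$270,774/7⌋ = $38,682 → take DB $81,478. Book value $203,696.
Year 2: DB = ⌊$203,696 × 200%/7⌋ = $58,198; SL = ⌊$189,296/6⌋ = $31,549 → take DB $58,198. Book value $145,498.
Year 3: DB = ⌊$145,498 × 200%/7⌋ = $41,570; SL = ⌊$131,098/5⌋ = $26,219 → take DB $41,570. Book value $103,928.
Year 4: DB = ⌊$103,928 × 200%/7⌋ = $29,693; SL = ⌊$89,528/4⌋ = $22,382 → take DB $29,693. Book value $74,235.
Year 5: DB = ⌊$74,235 × 200%/7⌋ = $21,210; SL = ⌊$59,835/3⌋ = $19,945 → take DB $21,210. Book value $53,025.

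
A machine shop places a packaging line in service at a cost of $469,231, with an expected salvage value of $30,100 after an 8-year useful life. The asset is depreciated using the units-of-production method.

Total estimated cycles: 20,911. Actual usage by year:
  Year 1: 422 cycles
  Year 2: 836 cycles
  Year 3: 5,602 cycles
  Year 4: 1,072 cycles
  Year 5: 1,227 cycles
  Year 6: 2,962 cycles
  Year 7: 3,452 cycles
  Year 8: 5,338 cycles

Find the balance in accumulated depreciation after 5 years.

$192,339

Depreciable base = $469,231 − $30,100 = $439,131.
Rate = $439,131 / 20,911 cycles = $21 per cycle.
Year 1: 422 × $21 = $8,862. Book value $460,369.
Year 2: 836 × $21 = $17,556. Book value $442,813.
Year 3: 5,602 × $21 = $117,642. Book value $325,171.
Year 4: 1,072 × $21 = $22,512. Book value $302,659.
Year 5: 1,227 × $21 = $25,767. Book value $276,892.
Accumulated through year 5 = $469,231 − $276,892 = $192,339.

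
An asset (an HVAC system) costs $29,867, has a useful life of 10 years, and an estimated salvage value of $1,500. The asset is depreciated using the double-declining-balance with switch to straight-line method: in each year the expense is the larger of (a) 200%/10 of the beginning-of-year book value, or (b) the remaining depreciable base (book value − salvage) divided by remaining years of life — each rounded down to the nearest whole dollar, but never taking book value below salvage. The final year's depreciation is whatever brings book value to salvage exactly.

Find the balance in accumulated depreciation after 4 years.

Depreciable base = $29,867 − $1,500 = $28,367.
Year 1: DB = ⌊$29,867 × 200%/10⌋ = $5,973; SL = ⌊$28,367/10⌋ = $2,836 → take DB $5,973. Book value $23,894.
Year 2: DB = ⌊$23,894 × 200%/10⌋ = $4,778; SL = ⌊$22,394/9⌋ = $2,488 → take DB $4,778. Book value $19,116.
Year 3: DB = ⌊$19,116 × 200%/10⌋ = $3,823; SL = ⌊$17,616/8⌋ = $2,202 → take DB $3,823. Book value $15,293.
Year 4: DB = ⌊$15,293 × 200%/10⌋ = $3,058; SL = ⌊$13,793/7⌋ = $1,970 → take DB $3,058. Book value $12,235.
Accumulated through year 4 = $29,867 − $12,235 = $17,632.

$17,632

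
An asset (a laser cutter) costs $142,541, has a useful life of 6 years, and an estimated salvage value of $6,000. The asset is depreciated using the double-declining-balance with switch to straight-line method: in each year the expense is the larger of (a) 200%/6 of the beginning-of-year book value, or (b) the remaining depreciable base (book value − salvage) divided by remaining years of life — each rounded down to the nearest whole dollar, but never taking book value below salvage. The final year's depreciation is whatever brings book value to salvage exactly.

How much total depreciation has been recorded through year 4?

$114,384

Depreciable base = $142,541 − $6,000 = $136,541.
Year 1: DB = ⌊$142,541 × 200%/6⌋ = $47,513; SL = ⌊$136,541/6⌋ = $22,756 → take DB $47,513. Book value $95,028.
Year 2: DB = ⌊$95,028 × 200%/6⌋ = $31,676; SL = ⌊$89,028/5⌋ = $17,805 → take DB $31,676. Book value $63,352.
Year 3: DB = ⌊$63,352 × 200%/6⌋ = $21,117; SL = ⌊$57,352/4⌋ = $14,338 → take DB $21,117. Book value $42,235.
Year 4: DB = ⌊$42,235 × 200%/6⌋ = $14,078; SL = ⌊$36,235/3⌋ = $12,078 → take DB $14,078. Book value $28,157.
Accumulated through year 4 = $142,541 − $28,157 = $114,384.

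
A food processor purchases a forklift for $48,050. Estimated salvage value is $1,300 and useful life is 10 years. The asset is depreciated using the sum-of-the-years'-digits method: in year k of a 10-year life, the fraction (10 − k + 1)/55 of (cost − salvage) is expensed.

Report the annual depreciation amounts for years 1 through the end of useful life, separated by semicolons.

$8,500; $7,650; $6,800; $5,950; $5,100; $4,250; $3,400; $2,550; $1,700; $850

Depreciable base = $48,050 − $1,300 = $46,750.
Sum of the years' digits = 10+9+8+7+6+5+4+3+2+1 = 55.
Year 1: $46,750 × 10/55 = $8,500. Book value $39,550.
Year 2: $46,750 × 9/55 = $7,650. Book value $31,900.
Year 3: $46,750 × 8/55 = $6,800. Book value $25,100.
Year 4: $46,750 × 7/55 = $5,950. Book value $19,150.
Year 5: $46,750 × 6/55 = $5,100. Book value $14,050.
Year 6: $46,750 × 5/55 = $4,250. Book value $9,800.
Year 7: $46,750 × 4/55 = $3,400. Book value $6,400.
Year 8: $46,750 × 3/55 = $2,550. Book value $3,850.
Year 9: $46,750 × 2/55 = $1,700. Book value $2,150.
Year 10: $46,750 × 1/55 = $850. Book value $1,300.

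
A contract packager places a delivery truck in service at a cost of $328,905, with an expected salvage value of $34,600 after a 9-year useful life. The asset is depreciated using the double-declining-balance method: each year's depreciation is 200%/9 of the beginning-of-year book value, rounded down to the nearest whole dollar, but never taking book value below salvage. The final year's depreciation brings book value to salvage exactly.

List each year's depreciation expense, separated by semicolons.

$73,090; $56,847; $44,215; $34,389; $26,747; $20,803; $16,180; $12,585; $9,449

Depreciable base = $328,905 − $34,600 = $294,305.
Year 1: ⌊$328,905 × 200%/9⌋ = $73,090. Book value $255,815.
Year 2: ⌊$255,815 × 200%/9⌋ = $56,847. Book value $198,968.
Year 3: ⌊$198,968 × 200%/9⌋ = $44,215. Book value $154,753.
Year 4: ⌊$154,753 × 200%/9⌋ = $34,389. Book value $120,364.
Year 5: ⌊$120,364 × 200%/9⌋ = $26,747. Book value $93,617.
Year 6: ⌊$93,617 × 200%/9⌋ = $20,803. Book value $72,814.
Year 7: ⌊$72,814 × 200%/9⌋ = $16,180. Book value $56,634.
Year 8: ⌊$56,634 × 200%/9⌋ = $12,585. Book value $44,049.
Year 9 (final): $44,049 − $34,600 = $9,449. Book value $34,600.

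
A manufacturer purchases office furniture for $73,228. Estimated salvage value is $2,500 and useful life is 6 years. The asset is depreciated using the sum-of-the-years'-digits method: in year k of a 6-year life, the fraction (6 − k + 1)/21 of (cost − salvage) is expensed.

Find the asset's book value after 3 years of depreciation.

Depreciable base = $73,228 − $2,500 = $70,728.
Sum of the years' digits = 6+5+4+3+2+1 = 21.
Year 1: $70,728 × 6/21 = $20,208. Book value $53,020.
Year 2: $70,728 × 5/21 = $16,840. Book value $36,180.
Year 3: $70,728 × 4/21 = $13,472. Book value $22,708.

$22,708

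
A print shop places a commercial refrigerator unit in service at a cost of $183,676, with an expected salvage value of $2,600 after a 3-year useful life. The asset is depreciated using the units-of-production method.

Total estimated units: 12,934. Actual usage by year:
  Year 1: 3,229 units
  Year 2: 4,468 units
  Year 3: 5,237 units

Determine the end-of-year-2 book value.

Depreciable base = $183,676 − $2,600 = $181,076.
Rate = $181,076 / 12,934 units = $14 per unit.
Year 1: 3,229 × $14 = $45,206. Book value $138,470.
Year 2: 4,468 × $14 = $62,552. Book value $75,918.

$75,918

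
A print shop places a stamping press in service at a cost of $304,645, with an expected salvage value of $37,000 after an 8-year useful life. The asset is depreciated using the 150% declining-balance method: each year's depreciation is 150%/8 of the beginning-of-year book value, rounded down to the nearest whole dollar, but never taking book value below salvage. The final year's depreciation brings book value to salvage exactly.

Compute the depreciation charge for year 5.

Depreciable base = $304,645 − $37,000 = $267,645.
Year 1: ⌊$304,645 × 150%/8⌋ = $57,120. Book value $247,525.
Year 2: ⌊$247,525 × 150%/8⌋ = $46,410. Book value $201,115.
Year 3: ⌊$201,115 × 150%/8⌋ = $37,709. Book value $163,406.
Year 4: ⌊$163,406 × 150%/8⌋ = $30,638. Book value $132,768.
Year 5: ⌊$132,768 × 150%/8⌋ = $24,894. Book value $107,874.

$24,894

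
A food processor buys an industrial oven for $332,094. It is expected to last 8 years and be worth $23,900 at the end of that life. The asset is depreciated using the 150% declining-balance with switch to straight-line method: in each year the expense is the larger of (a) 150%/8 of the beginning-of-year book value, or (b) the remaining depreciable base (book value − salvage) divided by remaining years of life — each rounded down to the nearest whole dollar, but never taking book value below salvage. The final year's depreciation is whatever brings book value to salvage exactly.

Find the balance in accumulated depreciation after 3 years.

Depreciable base = $332,094 − $23,900 = $308,194.
Year 1: DB = ⌊$332,094 × 150%/8⌋ = $62,267; SL = ⌊$308,194/8⌋ = $38,524 → take DB $62,267. Book value $269,827.
Year 2: DB = ⌊$269,827 × 150%/8⌋ = $50,592; SL = ⌊$245,927/7⌋ = $35,132 → take DB $50,592. Book value $219,235.
Year 3: DB = ⌊$219,235 × 150%/8⌋ = $41,106; SL = ⌊$195,335/6⌋ = $32,555 → take DB $41,106. Book value $178,129.
Accumulated through year 3 = $332,094 − $178,129 = $153,965.

$153,965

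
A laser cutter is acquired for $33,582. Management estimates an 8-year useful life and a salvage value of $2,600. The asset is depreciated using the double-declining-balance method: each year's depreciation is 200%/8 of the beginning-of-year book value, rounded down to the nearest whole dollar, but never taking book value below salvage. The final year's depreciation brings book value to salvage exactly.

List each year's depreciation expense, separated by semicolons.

Depreciable base = $33,582 − $2,600 = $30,982.
Year 1: ⌊$33,582 × 200%/8⌋ = $8,395. Book value $25,187.
Year 2: ⌊$25,187 × 200%/8⌋ = $6,296. Book value $18,891.
Year 3: ⌊$18,891 × 200%/8⌋ = $4,722. Book value $14,169.
Year 4: ⌊$14,169 × 200%/8⌋ = $3,542. Book value $10,627.
Year 5: ⌊$10,627 × 200%/8⌋ = $2,656. Book value $7,971.
Year 6: ⌊$7,971 × 200%/8⌋ = $1,992. Book value $5,979.
Year 7: ⌊$5,979 × 200%/8⌋ = $1,494. Book value $4,485.
Year 8 (final): $4,485 − $2,600 = $1,885. Book value $2,600.

$8,395; $6,296; $4,722; $3,542; $2,656; $1,992; $1,494; $1,885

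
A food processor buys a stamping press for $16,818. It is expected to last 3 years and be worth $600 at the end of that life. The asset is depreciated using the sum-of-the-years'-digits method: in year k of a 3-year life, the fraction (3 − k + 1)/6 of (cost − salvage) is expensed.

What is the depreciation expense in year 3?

$2,703

Depreciable base = $16,818 − $600 = $16,218.
Sum of the years' digits = 3+2+1 = 6.
Year 1: $16,218 × 3/6 = $8,109. Book value $8,709.
Year 2: $16,218 × 2/6 = $5,406. Book value $3,303.
Year 3: $16,218 × 1/6 = $2,703. Book value $600.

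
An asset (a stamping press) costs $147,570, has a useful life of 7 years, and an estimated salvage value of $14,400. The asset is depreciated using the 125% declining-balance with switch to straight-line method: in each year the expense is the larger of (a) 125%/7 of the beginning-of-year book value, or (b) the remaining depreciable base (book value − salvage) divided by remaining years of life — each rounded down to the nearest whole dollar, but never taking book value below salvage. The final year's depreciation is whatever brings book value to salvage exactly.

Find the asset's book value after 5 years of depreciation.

Depreciable base = $147,570 − $14,400 = $133,170.
Year 1: DB = ⌊$147,570 × 125%/7⌋ = $26,351; SL = ⌊$133,170/7⌋ = $19,024 → take DB $26,351. Book value $121,219.
Year 2: DB = ⌊$121,219 × 125%/7⌋ = $21,646; SL = ⌊$106,819/6⌋ = $17,803 → take DB $21,646. Book value $99,573.
Year 3: DB = ⌊$99,573 × 125%/7⌋ = $17,780; SL = ⌊$85,173/5⌋ = $17,034 → take DB $17,780. Book value $81,793.
Year 4: DB = ⌊$81,793 × 125%/7⌋ = $14,605; SL = ⌊$67,393/4⌋ = $16,848 → take SL $16,848. Book value $64,945.
Year 5: DB = ⌊$64,945 × 125%/7⌋ = $11,597; SL = ⌊$50,545/3⌋ = $16,848 → take SL $16,848. Book value $48,097.

$48,097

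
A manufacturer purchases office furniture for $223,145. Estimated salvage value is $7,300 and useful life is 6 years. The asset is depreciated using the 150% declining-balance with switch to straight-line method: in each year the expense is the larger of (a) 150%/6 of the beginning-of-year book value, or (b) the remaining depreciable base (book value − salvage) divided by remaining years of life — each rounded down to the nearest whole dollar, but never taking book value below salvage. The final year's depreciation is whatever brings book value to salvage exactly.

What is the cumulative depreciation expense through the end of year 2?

Depreciable base = $223,145 − $7,300 = $215,845.
Year 1: DB = ⌊$223,145 × 150%/6⌋ = $55,786; SL = ⌊$215,845/6⌋ = $35,974 → take DB $55,786. Book value $167,359.
Year 2: DB = ⌊$167,359 × 150%/6⌋ = $41,839; SL = ⌊$160,059/5⌋ = $32,011 → take DB $41,839. Book value $125,520.
Accumulated through year 2 = $223,145 − $125,520 = $97,625.

$97,625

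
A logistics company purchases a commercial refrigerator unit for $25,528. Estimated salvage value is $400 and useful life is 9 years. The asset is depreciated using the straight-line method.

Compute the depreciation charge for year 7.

Depreciable base = $25,528 − $400 = $25,128.
Annual expense = $25,128 / 9 = $2,792.

$2,792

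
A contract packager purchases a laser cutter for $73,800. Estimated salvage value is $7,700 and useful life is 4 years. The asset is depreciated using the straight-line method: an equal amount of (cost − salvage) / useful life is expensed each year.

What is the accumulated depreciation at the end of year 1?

$16,525

Depreciable base = $73,800 − $7,700 = $66,100.
Annual expense = $66,100 / 4 = $16,525.
End of year 1: book value $57,275.
Accumulated through year 1 = $73,800 − $57,275 = $16,525.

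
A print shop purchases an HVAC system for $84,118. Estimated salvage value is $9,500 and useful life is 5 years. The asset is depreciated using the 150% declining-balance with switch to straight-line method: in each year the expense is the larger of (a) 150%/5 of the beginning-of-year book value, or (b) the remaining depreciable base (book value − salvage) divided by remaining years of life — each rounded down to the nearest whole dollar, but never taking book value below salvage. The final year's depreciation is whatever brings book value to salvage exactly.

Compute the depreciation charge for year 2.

Depreciable base = $84,118 − $9,500 = $74,618.
Year 1: DB = ⌊$84,118 × 150%/5⌋ = $25,235; SL = ⌊$74,618/5⌋ = $14,923 → take DB $25,235. Book value $58,883.
Year 2: DB = ⌊$58,883 × 150%/5⌋ = $17,664; SL = ⌊$49,383/4⌋ = $12,345 → take DB $17,664. Book value $41,219.

$17,664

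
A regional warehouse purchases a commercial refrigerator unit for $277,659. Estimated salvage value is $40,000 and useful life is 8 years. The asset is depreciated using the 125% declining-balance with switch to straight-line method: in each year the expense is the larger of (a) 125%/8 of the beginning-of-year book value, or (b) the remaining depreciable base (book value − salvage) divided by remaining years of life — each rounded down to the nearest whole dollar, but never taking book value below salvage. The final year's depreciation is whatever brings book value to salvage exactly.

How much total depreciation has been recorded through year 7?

Depreciable base = $277,659 − $40,000 = $237,659.
Year 1: DB = ⌊$277,659 × 125%/8⌋ = $43,384; SL = ⌊$237,659/8⌋ = $29,707 → take DB $43,384. Book value $234,275.
Year 2: DB = ⌊$234,275 × 125%/8⌋ = $36,605; SL = ⌊$194,275/7⌋ = $27,753 → take DB $36,605. Book value $197,670.
Year 3: DB = ⌊$197,670 × 125%/8⌋ = $30,885; SL = ⌊$157,670/6⌋ = $26,278 → take DB $30,885. Book value $166,785.
Year 4: DB = ⌊$166,785 × 125%/8⌋ = $26,060; SL = ⌊$126,785/5⌋ = $25,357 → take DB $26,060. Book value $140,725.
Year 5: DB = ⌊$140,725 × 125%/8⌋ = $21,988; SL = ⌊$100,725/4⌋ = $25,181 → take SL $25,181. Book value $115,544.
Year 6: DB = ⌊$115,544 × 125%/8⌋ = $18,053; SL = ⌊$75,544/3⌋ = $25,181 → take SL $25,181. Book value $90,363.
Year 7: DB = ⌊$90,363 × 125%/8⌋ = $14,119; SL = ⌊$50,363/2⌋ = $25,181 → take SL $25,181. Book value $65,182.
Accumulated through year 7 = $277,659 − $65,182 = $212,477.

$212,477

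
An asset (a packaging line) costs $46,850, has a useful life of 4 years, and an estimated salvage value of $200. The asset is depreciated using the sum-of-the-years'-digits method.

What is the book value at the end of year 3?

$4,865

Depreciable base = $46,850 − $200 = $46,650.
Sum of the years' digits = 4+3+2+1 = 10.
Year 1: $46,650 × 4/10 = $18,660. Book value $28,190.
Year 2: $46,650 × 3/10 = $13,995. Book value $14,195.
Year 3: $46,650 × 2/10 = $9,330. Book value $4,865.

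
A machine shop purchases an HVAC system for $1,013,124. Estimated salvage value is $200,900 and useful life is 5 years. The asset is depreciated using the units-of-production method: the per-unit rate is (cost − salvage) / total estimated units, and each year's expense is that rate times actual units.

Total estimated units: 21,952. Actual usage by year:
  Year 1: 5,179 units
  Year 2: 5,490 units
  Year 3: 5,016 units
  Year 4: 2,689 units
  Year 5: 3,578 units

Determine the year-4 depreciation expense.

Depreciable base = $1,013,124 − $200,900 = $812,224.
Rate = $812,224 / 21,952 units = $37 per unit.
Year 1: 5,179 × $37 = $191,623. Book value $821,501.
Year 2: 5,490 × $37 = $203,130. Book value $618,371.
Year 3: 5,016 × $37 = $185,592. Book value $432,779.
Year 4: 2,689 × $37 = $99,493. Book value $333,286.

$99,493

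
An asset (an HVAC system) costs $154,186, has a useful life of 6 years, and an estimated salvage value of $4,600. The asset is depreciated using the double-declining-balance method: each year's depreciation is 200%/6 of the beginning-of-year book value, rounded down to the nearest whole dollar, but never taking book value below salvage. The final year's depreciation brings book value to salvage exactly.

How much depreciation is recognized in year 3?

Depreciable base = $154,186 − $4,600 = $149,586.
Year 1: ⌊$154,186 × 200%/6⌋ = $51,395. Book value $102,791.
Year 2: ⌊$102,791 × 200%/6⌋ = $34,263. Book value $68,528.
Year 3: ⌊$68,528 × 200%/6⌋ = $22,842. Book value $45,686.

$22,842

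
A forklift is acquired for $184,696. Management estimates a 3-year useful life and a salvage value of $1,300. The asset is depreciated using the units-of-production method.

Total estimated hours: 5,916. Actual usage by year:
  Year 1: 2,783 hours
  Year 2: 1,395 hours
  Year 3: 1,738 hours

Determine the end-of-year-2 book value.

$55,178

Depreciable base = $184,696 − $1,300 = $183,396.
Rate = $183,396 / 5,916 hours = $31 per hour.
Year 1: 2,783 × $31 = $86,273. Book value $98,423.
Year 2: 1,395 × $31 = $43,245. Book value $55,178.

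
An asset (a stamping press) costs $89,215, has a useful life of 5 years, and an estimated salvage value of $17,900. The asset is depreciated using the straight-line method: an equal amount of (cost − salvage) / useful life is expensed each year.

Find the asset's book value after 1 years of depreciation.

Depreciable base = $89,215 − $17,900 = $71,315.
Annual expense = $71,315 / 5 = $14,263.
End of year 1: book value $74,952.

$74,952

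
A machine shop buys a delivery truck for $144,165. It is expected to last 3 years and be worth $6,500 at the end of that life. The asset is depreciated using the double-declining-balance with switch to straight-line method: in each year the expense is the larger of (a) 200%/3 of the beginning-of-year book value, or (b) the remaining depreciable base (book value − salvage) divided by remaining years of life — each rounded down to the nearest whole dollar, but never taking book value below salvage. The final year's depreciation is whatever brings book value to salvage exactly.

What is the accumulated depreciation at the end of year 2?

$128,146

Depreciable base = $144,165 − $6,500 = $137,665.
Year 1: DB = ⌊$144,165 × 200%/3⌋ = $96,110; SL = ⌊$137,665/3⌋ = $45,888 → take DB $96,110. Book value $48,055.
Year 2: DB = ⌊$48,055 × 200%/3⌋ = $32,036; SL = ⌊$41,555/2⌋ = $20,777 → take DB $32,036. Book value $16,019.
Accumulated through year 2 = $144,165 − $16,019 = $128,146.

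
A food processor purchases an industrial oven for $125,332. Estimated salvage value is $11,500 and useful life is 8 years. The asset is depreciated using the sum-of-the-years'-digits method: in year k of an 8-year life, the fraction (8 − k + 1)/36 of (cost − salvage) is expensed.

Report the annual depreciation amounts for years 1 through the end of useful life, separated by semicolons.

$25,296; $22,134; $18,972; $15,810; $12,648; $9,486; $6,324; $3,162

Depreciable base = $125,332 − $11,500 = $113,832.
Sum of the years' digits = 8+7+6+5+4+3+2+1 = 36.
Year 1: $113,832 × 8/36 = $25,296. Book value $100,036.
Year 2: $113,832 × 7/36 = $22,134. Book value $77,902.
Year 3: $113,832 × 6/36 = $18,972. Book value $58,930.
Year 4: $113,832 × 5/36 = $15,810. Book value $43,120.
Year 5: $113,832 × 4/36 = $12,648. Book value $30,472.
Year 6: $113,832 × 3/36 = $9,486. Book value $20,986.
Year 7: $113,832 × 2/36 = $6,324. Book value $14,662.
Year 8: $113,832 × 1/36 = $3,162. Book value $11,500.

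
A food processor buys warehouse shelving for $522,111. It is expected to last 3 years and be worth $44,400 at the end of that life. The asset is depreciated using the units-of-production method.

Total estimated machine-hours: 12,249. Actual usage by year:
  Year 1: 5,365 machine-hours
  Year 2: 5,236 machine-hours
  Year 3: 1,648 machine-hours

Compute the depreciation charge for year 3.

$64,272

Depreciable base = $522,111 − $44,400 = $477,711.
Rate = $477,711 / 12,249 machine-hours = $39 per machine-hour.
Year 1: 5,365 × $39 = $209,235. Book value $312,876.
Year 2: 5,236 × $39 = $204,204. Book value $108,672.
Year 3: 1,648 × $39 = $64,272. Book value $44,400.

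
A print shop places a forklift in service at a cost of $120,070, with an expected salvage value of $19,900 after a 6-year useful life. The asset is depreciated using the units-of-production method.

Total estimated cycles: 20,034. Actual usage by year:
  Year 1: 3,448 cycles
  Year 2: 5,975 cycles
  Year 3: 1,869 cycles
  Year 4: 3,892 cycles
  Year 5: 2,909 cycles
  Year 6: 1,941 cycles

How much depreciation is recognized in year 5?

$14,545

Depreciable base = $120,070 − $19,900 = $100,170.
Rate = $100,170 / 20,034 cycles = $5 per cycle.
Year 1: 3,448 × $5 = $17,240. Book value $102,830.
Year 2: 5,975 × $5 = $29,875. Book value $72,955.
Year 3: 1,869 × $5 = $9,345. Book value $63,610.
Year 4: 3,892 × $5 = $19,460. Book value $44,150.
Year 5: 2,909 × $5 = $14,545. Book value $29,605.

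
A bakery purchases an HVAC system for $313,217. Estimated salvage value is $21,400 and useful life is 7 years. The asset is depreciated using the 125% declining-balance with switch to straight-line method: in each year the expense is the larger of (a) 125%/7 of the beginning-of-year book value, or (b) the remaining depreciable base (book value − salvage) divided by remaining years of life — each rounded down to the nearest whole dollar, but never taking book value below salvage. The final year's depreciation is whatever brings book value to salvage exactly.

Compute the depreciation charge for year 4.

Depreciable base = $313,217 − $21,400 = $291,817.
Year 1: DB = ⌊$313,217 × 125%/7⌋ = $55,931; SL = ⌊$291,817/7⌋ = $41,688 → take DB $55,931. Book value $257,286.
Year 2: DB = ⌊$257,286 × 125%/7⌋ = $45,943; SL = ⌊$235,886/6⌋ = $39,314 → take DB $45,943. Book value $211,343.
Year 3: DB = ⌊$211,343 × 125%/7⌋ = $37,739; SL = ⌊$189,943/5⌋ = $37,988 → take SL $37,988. Book value $173,355.
Year 4: DB = ⌊$173,355 × 125%/7⌋ = $30,956; SL = ⌊$151,955/4⌋ = $37,988 → take SL $37,988. Book value $135,367.

$37,988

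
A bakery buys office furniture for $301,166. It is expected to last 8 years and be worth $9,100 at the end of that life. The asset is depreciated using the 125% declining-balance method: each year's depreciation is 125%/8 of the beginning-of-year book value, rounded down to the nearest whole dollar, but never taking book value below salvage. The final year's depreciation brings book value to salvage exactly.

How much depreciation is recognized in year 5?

Depreciable base = $301,166 − $9,100 = $292,066.
Year 1: ⌊$301,166 × 125%/8⌋ = $47,057. Book value $254,109.
Year 2: ⌊$254,109 × 125%/8⌋ = $39,704. Book value $214,405.
Year 3: ⌊$214,405 × 125%/8⌋ = $33,500. Book value $180,905.
Year 4: ⌊$180,905 × 125%/8⌋ = $28,266. Book value $152,639.
Year 5: ⌊$152,639 × 125%/8⌋ = $23,849. Book value $128,790.

$23,849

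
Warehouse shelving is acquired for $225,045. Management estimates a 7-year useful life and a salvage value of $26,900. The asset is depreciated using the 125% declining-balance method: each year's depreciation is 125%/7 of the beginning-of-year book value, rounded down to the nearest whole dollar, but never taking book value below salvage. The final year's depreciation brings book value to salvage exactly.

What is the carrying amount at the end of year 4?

$102,461

Depreciable base = $225,045 − $26,900 = $198,145.
Year 1: ⌊$225,045 × 125%/7⌋ = $40,186. Book value $184,859.
Year 2: ⌊$184,859 × 125%/7⌋ = $33,010. Book value $151,849.
Year 3: ⌊$151,849 × 125%/7⌋ = $27,115. Book value $124,734.
Year 4: ⌊$124,734 × 125%/7⌋ = $22,273. Book value $102,461.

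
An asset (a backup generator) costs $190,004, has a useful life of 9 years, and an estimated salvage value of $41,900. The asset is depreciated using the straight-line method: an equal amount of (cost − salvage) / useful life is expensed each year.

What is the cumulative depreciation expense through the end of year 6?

$98,736

Depreciable base = $190,004 − $41,900 = $148,104.
Annual expense = $148,104 / 9 = $16,456.
End of year 1: book value $173,548.
End of year 2: book value $157,092.
End of year 3: book value $140,636.
End of year 4: book value $124,180.
End of year 5: book value $107,724.
End of year 6: book value $91,268.
Accumulated through year 6 = $190,004 − $91,268 = $98,736.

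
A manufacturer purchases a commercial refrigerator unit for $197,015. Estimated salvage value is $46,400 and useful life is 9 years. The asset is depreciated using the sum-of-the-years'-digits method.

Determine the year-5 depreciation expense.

$16,735

Depreciable base = $197,015 − $46,400 = $150,615.
Sum of the years' digits = 9+8+7+6+5+4+3+2+1 = 45.
Year 1: $150,615 × 9/45 = $30,123. Book value $166,892.
Year 2: $150,615 × 8/45 = $26,776. Book value $140,116.
Year 3: $150,615 × 7/45 = $23,429. Book value $116,687.
Year 4: $150,615 × 6/45 = $20,082. Book value $96,605.
Year 5: $150,615 × 5/45 = $16,735. Book value $79,870.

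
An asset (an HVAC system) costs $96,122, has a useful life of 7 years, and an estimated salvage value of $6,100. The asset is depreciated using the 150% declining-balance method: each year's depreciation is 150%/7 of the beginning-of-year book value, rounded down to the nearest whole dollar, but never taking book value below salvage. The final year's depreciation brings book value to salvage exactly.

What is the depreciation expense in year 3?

Depreciable base = $96,122 − $6,100 = $90,022.
Year 1: ⌊$96,122 × 150%/7⌋ = $20,597. Book value $75,525.
Year 2: ⌊$75,525 × 150%/7⌋ = $16,183. Book value $59,342.
Year 3: ⌊$59,342 × 150%/7⌋ = $12,716. Book value $46,626.

$12,716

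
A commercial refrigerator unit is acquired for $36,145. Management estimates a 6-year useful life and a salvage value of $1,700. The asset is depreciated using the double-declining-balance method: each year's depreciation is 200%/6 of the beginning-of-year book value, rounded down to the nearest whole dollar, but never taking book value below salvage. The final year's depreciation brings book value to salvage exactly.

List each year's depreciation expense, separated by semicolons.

Depreciable base = $36,145 − $1,700 = $34,445.
Year 1: ⌊$36,145 × 200%/6⌋ = $12,048. Book value $24,097.
Year 2: ⌊$24,097 × 200%/6⌋ = $8,032. Book value $16,065.
Year 3: ⌊$16,065 × 200%/6⌋ = $5,355. Book value $10,710.
Year 4: ⌊$10,710 × 200%/6⌋ = $3,570. Book value $7,140.
Year 5: ⌊$7,140 × 200%/6⌋ = $2,380. Book value $4,760.
Year 6 (final): $4,760 − $1,700 = $3,060. Book value $1,700.

$12,048; $8,032; $5,355; $3,570; $2,380; $3,060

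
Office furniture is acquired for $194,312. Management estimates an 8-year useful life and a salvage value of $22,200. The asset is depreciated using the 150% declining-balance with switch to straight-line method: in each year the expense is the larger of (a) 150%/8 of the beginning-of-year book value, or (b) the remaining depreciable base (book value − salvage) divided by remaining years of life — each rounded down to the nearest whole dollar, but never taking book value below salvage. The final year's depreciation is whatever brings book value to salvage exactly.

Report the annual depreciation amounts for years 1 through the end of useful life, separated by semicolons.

Depreciable base = $194,312 − $22,200 = $172,112.
Year 1: DB = ⌊$194,312 × 150%/8⌋ = $36,433; SL = ⌊$172,112/8⌋ = $21,514 → take DB $36,433. Book value $157,879.
Year 2: DB = ⌊$157,879 × 150%/8⌋ = $29,602; SL = ⌊$135,679/7⌋ = $19,382 → take DB $29,602. Book value $128,277.
Year 3: DB = ⌊$128,277 × 150%/8⌋ = $24,051; SL = ⌊$106,077/6⌋ = $17,679 → take DB $24,051. Book value $104,226.
Year 4: DB = ⌊$104,226 × 150%/8⌋ = $19,542; SL = ⌊$82,026/5⌋ = $16,405 → take DB $19,542. Book value $84,684.
Year 5: DB = ⌊$84,684 × 150%/8⌋ = $15,878; SL = ⌊$62,484/4⌋ = $15,621 → take DB $15,878. Book value $68,806.
Year 6: DB = ⌊$68,806 × 150%/8⌋ = $12,901; SL = ⌊$46,606/3⌋ = $15,535 → take SL $15,535. Book value $53,271.
Year 7: DB = ⌊$53,271 × 150%/8⌋ = $9,988; SL = ⌊$31,071/2⌋ = $15,535 → take SL $15,535. Book value $37,736.
Year 8 (final): $37,736 − $22,200 = $15,536. Book value $22,200.

$36,433; $29,602; $24,051; $19,542; $15,878; $15,535; $15,535; $15,536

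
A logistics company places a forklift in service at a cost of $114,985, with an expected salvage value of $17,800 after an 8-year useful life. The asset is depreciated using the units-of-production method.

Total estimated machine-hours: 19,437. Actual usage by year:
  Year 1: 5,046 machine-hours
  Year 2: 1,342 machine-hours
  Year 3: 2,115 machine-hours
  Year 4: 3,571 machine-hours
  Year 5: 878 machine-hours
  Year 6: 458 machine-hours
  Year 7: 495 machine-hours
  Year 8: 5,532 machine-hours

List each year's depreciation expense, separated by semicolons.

$25,230; $6,710; $10,575; $17,855; $4,390; $2,290; $2,475; $27,660

Depreciable base = $114,985 − $17,800 = $97,185.
Rate = $97,185 / 19,437 machine-hours = $5 per machine-hour.
Year 1: 5,046 × $5 = $25,230. Book value $89,755.
Year 2: 1,342 × $5 = $6,710. Book value $83,045.
Year 3: 2,115 × $5 = $10,575. Book value $72,470.
Year 4: 3,571 × $5 = $17,855. Book value $54,615.
Year 5: 878 × $5 = $4,390. Book value $50,225.
Year 6: 458 × $5 = $2,290. Book value $47,935.
Year 7: 495 × $5 = $2,475. Book value $45,460.
Year 8: 5,532 × $5 = $27,660. Book value $17,800.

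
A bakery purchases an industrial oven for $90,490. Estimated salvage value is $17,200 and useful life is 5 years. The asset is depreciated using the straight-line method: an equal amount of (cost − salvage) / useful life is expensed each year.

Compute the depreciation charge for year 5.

Depreciable base = $90,490 − $17,200 = $73,290.
Annual expense = $73,290 / 5 = $14,658.

$14,658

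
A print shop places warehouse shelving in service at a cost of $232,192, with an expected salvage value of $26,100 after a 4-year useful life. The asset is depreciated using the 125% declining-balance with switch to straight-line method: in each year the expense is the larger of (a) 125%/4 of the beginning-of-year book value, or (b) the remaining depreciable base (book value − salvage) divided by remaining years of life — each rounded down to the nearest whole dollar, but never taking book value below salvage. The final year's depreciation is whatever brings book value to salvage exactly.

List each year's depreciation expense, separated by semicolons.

$72,560; $49,885; $41,823; $41,824

Depreciable base = $232,192 − $26,100 = $206,092.
Year 1: DB = ⌊$232,192 × 125%/4⌋ = $72,560; SL = ⌊$206,092/4⌋ = $51,523 → take DB $72,560. Book value $159,632.
Year 2: DB = ⌊$159,632 × 125%/4⌋ = $49,885; SL = ⌊$133,532/3⌋ = $44,510 → take DB $49,885. Book value $109,747.
Year 3: DB = ⌊$109,747 × 125%/4⌋ = $34,295; SL = ⌊$83,647/2⌋ = $41,823 → take SL $41,823. Book value $67,924.
Year 4 (final): $67,924 − $26,100 = $41,824. Book value $26,100.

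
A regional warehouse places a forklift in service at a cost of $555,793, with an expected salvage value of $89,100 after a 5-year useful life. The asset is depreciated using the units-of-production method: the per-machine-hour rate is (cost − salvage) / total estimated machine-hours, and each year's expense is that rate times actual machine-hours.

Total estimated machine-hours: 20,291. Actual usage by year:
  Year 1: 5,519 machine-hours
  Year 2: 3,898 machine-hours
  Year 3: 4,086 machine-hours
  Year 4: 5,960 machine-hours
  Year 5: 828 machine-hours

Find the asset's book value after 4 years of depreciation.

Depreciable base = $555,793 − $89,100 = $466,693.
Rate = $466,693 / 20,291 machine-hours = $23 per machine-hour.
Year 1: 5,519 × $23 = $126,937. Book value $428,856.
Year 2: 3,898 × $23 = $89,654. Book value $339,202.
Year 3: 4,086 × $23 = $93,978. Book value $245,224.
Year 4: 5,960 × $23 = $137,080. Book value $108,144.

$108,144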